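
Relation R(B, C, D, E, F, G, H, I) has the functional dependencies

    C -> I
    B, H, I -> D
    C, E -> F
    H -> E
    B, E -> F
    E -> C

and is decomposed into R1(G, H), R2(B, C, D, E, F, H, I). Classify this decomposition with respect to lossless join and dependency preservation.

lossy but dependency-preserving

Lossless test: (H)⁺ = {C, E, F, H, I}, which is a superkey of neither fragment — lossy.
Dependency preservation: every FD's attributes lie within a single fragment, so each can be enforced locally — preserved.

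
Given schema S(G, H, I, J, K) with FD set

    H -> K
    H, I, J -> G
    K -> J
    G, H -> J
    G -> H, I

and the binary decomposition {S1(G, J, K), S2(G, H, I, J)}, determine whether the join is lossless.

Common attributes: S1 ∩ S2 = {G, J}.
Closure of {G, J}: G → H, I applies, adding H, I; H → K applies, adding K. So (G, J)⁺ = {G, H, I, J, K}.
This closure contains every attribute of S1, so S1 ∩ S2 → S1. The join is lossless.

Yes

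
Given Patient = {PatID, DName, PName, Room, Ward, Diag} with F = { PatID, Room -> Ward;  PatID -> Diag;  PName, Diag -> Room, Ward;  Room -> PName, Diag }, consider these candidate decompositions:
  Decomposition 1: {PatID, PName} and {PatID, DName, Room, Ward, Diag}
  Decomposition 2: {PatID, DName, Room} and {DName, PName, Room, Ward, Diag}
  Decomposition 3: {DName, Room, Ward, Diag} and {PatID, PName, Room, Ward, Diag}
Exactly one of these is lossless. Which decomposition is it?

Decomposition 2

Decomposition 1: common = {PatID}, closure = {PatID, Diag} → lossy.
Decomposition 2: common = {DName, Room}, closure = {DName, PName, Room, Ward, Diag} → lossless.
Decomposition 3: common = {Room, Ward, Diag}, closure = {PName, Room, Ward, Diag} → lossy.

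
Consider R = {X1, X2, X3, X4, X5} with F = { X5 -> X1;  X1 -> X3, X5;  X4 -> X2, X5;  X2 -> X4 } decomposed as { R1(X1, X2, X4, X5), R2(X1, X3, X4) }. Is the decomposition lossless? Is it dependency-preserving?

Lossless test: (X1, X4)⁺ = {X1, X2, X3, X4, X5}, which contains all of one fragment — lossless.
Dependency preservation: X1 → X3, X5 is not contained in any single fragment, but the restricted closure of its left-hand side across the fragments still reaches the right-hand side; the remaining FDs each lie inside some fragment. All dependencies are preserved.

lossless and dependency-preserving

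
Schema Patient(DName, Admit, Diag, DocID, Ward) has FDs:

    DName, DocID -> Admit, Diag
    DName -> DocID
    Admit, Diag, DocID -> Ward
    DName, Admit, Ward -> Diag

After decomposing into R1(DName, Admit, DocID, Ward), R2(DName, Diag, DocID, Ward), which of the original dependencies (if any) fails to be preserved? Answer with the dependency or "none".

Admit, Diag, DocID -> Ward

Check Admit, Diag, DocID → Ward: no single fragment contains all of {Admit, Diag, DocID, Ward}, and the restricted closure of {Admit, Diag, DocID} across the fragments never reaches {Ward}.
DName, DocID → Admit, Diag is preserved.
DName → DocID is preserved.
DName, Admit, Ward → Diag is preserved.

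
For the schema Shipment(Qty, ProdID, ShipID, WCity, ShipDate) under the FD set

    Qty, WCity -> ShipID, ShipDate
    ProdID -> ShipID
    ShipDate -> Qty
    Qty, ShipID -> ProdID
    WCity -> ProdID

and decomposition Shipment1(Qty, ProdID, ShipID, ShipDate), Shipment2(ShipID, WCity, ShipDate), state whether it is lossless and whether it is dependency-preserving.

Lossless test: (ShipID, ShipDate)⁺ = {Qty, ProdID, ShipID, ShipDate}, which contains all of one fragment — lossless.
Dependency preservation: the restricted closure of {Qty, WCity} across the fragments never reaches {ShipID, ShipDate}, so Qty, WCity → ShipID, ShipDate cannot be enforced without a join — not preserved.

lossless but not dependency-preserving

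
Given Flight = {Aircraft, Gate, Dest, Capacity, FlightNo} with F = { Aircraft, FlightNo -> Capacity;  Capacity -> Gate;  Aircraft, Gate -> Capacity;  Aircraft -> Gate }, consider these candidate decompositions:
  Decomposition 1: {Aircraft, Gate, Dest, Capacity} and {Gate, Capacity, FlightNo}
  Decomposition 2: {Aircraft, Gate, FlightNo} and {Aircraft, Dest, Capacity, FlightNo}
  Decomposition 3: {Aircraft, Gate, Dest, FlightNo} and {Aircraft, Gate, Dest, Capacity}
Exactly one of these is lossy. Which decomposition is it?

Decomposition 1: common = {Gate, Capacity}, closure = {Gate, Capacity} → lossy.
Decomposition 2: common = {Aircraft, FlightNo}, closure = {Aircraft, Gate, Capacity, FlightNo} → lossless.
Decomposition 3: common = {Aircraft, Gate, Dest}, closure = {Aircraft, Gate, Dest, Capacity} → lossless.

Decomposition 1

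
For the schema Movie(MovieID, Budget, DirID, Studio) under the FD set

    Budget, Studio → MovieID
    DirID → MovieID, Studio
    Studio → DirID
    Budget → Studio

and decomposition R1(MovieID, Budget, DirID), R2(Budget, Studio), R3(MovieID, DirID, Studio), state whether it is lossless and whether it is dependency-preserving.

lossless and dependency-preserving

Lossless test (chase): Rows 1 and 3 agree on DirID; apply DirID→MovieID, Studio and equate their MovieID, Studio entries. Rows 1 and 2 agree on Studio; apply Studio→DirID and equate their DirID entries. Rows 1 and 2 agree on Budget, Studio; apply Budget, Studio→MovieID and equate their MovieID entries. Row 1 is now all distinguished symbols — the join is lossless.
Dependency preservation: Budget, Studio → MovieID is not contained in any single fragment, but the restricted closure of its left-hand side across the fragments still reaches the right-hand side; the remaining FDs each lie inside some fragment. All dependencies are preserved.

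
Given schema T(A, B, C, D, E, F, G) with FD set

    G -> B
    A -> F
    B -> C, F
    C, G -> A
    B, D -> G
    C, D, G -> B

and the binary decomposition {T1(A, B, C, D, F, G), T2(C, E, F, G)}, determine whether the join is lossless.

Common attributes: T1 ∩ T2 = {C, F, G}.
Closure of {C, F, G}: G → B applies, adding B; C, G → A applies, adding A. So (C, F, G)⁺ = {A, B, C, F, G}.
The closure contains neither all of T1 = {A, B, C, D, F, G} nor all of T2 = {C, E, F, G}, so the common attributes are not a superkey of either fragment. The join is lossy.

No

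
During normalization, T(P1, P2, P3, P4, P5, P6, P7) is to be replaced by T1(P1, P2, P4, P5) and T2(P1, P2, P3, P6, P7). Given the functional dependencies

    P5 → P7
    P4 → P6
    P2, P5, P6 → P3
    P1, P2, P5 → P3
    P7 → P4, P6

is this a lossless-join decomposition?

Common attributes: T1 ∩ T2 = {P1, P2}.
No dependency enlarges {P1, P2}, so (P1, P2)⁺ = {P1, P2}.
The closure contains neither all of T1 = {P1, P2, P4, P5} nor all of T2 = {P1, P2, P3, P6, P7}, so the common attributes are not a superkey of either fragment. The join is lossy.

No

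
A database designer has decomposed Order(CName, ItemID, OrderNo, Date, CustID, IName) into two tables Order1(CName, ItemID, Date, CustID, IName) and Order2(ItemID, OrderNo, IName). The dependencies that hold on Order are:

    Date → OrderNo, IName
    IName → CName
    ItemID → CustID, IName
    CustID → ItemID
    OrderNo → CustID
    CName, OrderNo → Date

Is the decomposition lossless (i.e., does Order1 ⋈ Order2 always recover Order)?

Common attributes: Order1 ∩ Order2 = {ItemID, IName}.
Closure of {ItemID, IName}: IName → CName applies, adding CName; ItemID → CustID, IName applies, adding CustID. So (ItemID, IName)⁺ = {CName, ItemID, CustID, IName}.
The closure contains neither all of Order1 = {CName, ItemID, Date, CustID, IName} nor all of Order2 = {ItemID, OrderNo, IName}, so the common attributes are not a superkey of either fragment. The join is lossy.

No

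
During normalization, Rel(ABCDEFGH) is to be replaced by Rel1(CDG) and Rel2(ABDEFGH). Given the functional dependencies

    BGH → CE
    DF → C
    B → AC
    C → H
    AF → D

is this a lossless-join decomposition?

No

Common attributes: Rel1 ∩ Rel2 = {DG}.
No dependency enlarges {DG}, so (DG)⁺ = {DG}.
The closure contains neither all of Rel1 = {CDG} nor all of Rel2 = {ABDEFGH}, so the common attributes are not a superkey of either fragment. The join is lossy.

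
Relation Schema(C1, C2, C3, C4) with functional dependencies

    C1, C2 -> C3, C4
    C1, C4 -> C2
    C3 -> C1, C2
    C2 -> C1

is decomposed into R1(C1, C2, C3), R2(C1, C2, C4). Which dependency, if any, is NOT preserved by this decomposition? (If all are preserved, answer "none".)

C1, C2 → C3, C4: restricted closure across fragments reaches C3, C4.
C1, C4 → C2 lies within R2.
C3 → C1, C2 lies within R1.
C2 → C1 lies within R1.
Every dependency is enforceable on the fragments, so the decomposition is dependency-preserving.

none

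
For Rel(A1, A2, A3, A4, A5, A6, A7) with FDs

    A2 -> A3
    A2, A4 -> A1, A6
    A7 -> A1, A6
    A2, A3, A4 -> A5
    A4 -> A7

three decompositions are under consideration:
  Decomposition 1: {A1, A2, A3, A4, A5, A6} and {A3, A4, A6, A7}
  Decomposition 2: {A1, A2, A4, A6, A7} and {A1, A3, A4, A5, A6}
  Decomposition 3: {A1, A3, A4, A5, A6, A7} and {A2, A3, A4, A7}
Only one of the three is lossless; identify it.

Decomposition 1: common = {A3, A4, A6}, closure = {A1, A3, A4, A6, A7} → lossless.
Decomposition 2: common = {A1, A4, A6}, closure = {A1, A4, A6, A7} → lossy.
Decomposition 3: common = {A3, A4, A7}, closure = {A1, A3, A4, A6, A7} → lossy.

Decomposition 1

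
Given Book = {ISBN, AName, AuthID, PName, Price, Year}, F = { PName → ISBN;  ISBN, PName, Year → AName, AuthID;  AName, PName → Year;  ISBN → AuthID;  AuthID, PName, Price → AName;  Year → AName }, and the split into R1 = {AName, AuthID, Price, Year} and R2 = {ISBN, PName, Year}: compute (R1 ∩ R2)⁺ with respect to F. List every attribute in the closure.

R1 ∩ R2 = {Year}.
Year → AName applies, adding AName
Closure: {AName, Year}.

AName, Year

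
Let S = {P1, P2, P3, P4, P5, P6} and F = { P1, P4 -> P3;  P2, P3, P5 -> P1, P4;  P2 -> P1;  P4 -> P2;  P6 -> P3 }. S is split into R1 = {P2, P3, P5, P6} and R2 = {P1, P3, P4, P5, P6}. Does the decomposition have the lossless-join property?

Common attributes: R1 ∩ R2 = {P3, P5, P6}.
No dependency enlarges {P3, P5, P6}, so (P3, P5, P6)⁺ = {P3, P5, P6}.
The closure contains neither all of R1 = {P2, P3, P5, P6} nor all of R2 = {P1, P3, P4, P5, P6}, so the common attributes are not a superkey of either fragment. The join is lossy.

No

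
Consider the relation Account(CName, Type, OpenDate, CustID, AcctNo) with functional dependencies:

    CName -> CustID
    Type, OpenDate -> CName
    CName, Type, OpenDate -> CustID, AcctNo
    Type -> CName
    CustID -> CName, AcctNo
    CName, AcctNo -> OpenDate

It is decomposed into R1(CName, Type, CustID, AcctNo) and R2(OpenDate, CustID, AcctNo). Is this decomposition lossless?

Common attributes: R1 ∩ R2 = {CustID, AcctNo}.
Closure of {CustID, AcctNo}: CustID → CName, AcctNo applies, adding CName; CName, AcctNo → OpenDate applies, adding OpenDate. So (CustID, AcctNo)⁺ = {CName, OpenDate, CustID, AcctNo}.
This closure contains every attribute of R2, so R1 ∩ R2 → R2. The join is lossless.

Yes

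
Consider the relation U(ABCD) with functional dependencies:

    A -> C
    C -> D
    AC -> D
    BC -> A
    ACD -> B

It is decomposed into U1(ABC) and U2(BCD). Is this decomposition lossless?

Yes

Common attributes: U1 ∩ U2 = {BC}.
Closure of {BC}: C → D applies, adding D; BC → A applies, adding A. So (BC)⁺ = {ABCD}.
This closure contains every attribute of U1, so U1 ∩ U2 → U1. The join is lossless.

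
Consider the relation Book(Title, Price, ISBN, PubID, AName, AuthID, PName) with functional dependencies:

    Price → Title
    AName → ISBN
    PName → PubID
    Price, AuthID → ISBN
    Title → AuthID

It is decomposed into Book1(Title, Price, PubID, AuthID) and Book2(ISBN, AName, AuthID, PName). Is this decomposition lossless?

No

Common attributes: Book1 ∩ Book2 = {AuthID}.
No dependency enlarges {AuthID}, so (AuthID)⁺ = {AuthID}.
The closure contains neither all of Book1 = {Title, Price, PubID, AuthID} nor all of Book2 = {ISBN, AName, AuthID, PName}, so the common attributes are not a superkey of either fragment. The join is lossy.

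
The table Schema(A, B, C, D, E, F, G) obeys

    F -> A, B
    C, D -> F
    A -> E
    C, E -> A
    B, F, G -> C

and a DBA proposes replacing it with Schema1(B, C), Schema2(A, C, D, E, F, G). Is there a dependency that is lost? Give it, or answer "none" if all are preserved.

Check F → A, B: no single fragment contains all of {A, B, F}, and the restricted closure of {F} across the fragments never reaches {A, B}.
C, D → F is preserved.
A → E is preserved.
C, E → A is preserved.
B, F, G → C is preserved.

F -> A, B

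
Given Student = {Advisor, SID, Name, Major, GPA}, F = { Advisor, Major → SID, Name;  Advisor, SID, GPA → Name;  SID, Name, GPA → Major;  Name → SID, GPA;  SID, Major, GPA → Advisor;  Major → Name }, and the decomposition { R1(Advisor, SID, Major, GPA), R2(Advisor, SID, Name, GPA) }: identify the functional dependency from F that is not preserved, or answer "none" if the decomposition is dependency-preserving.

Advisor, Major → SID, Name: restricted closure across fragments reaches SID, Name.
Advisor, SID, GPA → Name lies within R2.
SID, Name, GPA → Major: restricted closure across fragments reaches Major.
Name → SID, GPA lies within R2.
SID, Major, GPA → Advisor lies within R1.
Major → Name: restricted closure across fragments reaches Name.
Every dependency is enforceable on the fragments, so the decomposition is dependency-preserving.

none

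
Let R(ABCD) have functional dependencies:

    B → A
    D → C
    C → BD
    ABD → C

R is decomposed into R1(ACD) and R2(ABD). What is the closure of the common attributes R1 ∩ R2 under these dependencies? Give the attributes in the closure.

R1 ∩ R2 = {AD}.
D → C applies, adding C
C → BD applies, adding B
Closure: {ABCD}.

ABCD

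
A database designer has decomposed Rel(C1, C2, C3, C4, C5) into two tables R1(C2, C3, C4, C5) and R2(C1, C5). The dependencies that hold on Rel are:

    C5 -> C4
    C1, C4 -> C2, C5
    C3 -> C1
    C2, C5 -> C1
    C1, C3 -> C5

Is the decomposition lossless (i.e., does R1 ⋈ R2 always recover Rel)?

No

Common attributes: R1 ∩ R2 = {C5}.
Closure of {C5}: C5 → C4 applies, adding C4. So (C5)⁺ = {C4, C5}.
The closure contains neither all of R1 = {C2, C3, C4, C5} nor all of R2 = {C1, C5}, so the common attributes are not a superkey of either fragment. The join is lossy.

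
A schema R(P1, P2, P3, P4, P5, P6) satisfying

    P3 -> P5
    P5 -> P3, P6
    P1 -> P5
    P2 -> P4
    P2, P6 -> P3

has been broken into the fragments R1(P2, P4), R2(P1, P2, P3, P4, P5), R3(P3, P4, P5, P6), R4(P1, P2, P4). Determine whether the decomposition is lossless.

Yes

Chase test. Columns are P1, P2, P3, P4, P5, P6; row i has aⱼ where attribute j ∈ Ri, else bᵢⱼ.
Initial tableau (one row per fragment):
  row 1: b11 a2 b13 a4 b15 b16
  row 2: a1 a2 a3 a4 a5 b26
  row 3: b31 b32 a3 a4 a5 a6
  row 4: a1 a2 b43 a4 b45 b46
Rows 2 and 3 agree on P5; apply P5→P3, P6 and equate their P3, P6 entries.
Rows 2 and 4 agree on P1; apply P1→P5 and equate their P5 entries.
Rows 2 and 4 agree on P5; apply P5→P3, P6 and equate their P3, P6 entries.
Row 2 is now all distinguished symbols — the join is lossless.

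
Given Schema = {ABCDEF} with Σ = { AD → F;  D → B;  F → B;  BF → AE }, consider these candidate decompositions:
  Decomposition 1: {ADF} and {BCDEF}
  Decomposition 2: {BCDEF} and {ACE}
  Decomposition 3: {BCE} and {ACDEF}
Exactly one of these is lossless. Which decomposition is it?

Decomposition 1

Decomposition 1: common = {DF}, closure = {ABDEF} → lossless.
Decomposition 2: common = {CE}, closure = {CE} → lossy.
Decomposition 3: common = {CE}, closure = {CE} → lossy.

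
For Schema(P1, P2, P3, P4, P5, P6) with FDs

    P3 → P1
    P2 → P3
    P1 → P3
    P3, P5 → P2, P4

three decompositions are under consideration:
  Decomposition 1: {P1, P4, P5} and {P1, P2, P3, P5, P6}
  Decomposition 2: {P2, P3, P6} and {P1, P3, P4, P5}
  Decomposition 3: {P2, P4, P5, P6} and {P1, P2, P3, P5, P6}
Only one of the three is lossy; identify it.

Decomposition 1: common = {P1, P5}, closure = {P1, P2, P3, P4, P5} → lossless.
Decomposition 2: common = {P3}, closure = {P1, P3} → lossy.
Decomposition 3: common = {P2, P5, P6}, closure = {P1, P2, P3, P4, P5, P6} → lossless.

Decomposition 2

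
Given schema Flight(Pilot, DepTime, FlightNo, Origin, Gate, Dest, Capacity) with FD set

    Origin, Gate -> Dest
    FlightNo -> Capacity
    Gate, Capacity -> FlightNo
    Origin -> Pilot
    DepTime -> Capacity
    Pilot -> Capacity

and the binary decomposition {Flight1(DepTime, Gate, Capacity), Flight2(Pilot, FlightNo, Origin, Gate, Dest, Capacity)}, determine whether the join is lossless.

Common attributes: Flight1 ∩ Flight2 = {Gate, Capacity}.
Closure of {Gate, Capacity}: Gate, Capacity → FlightNo applies, adding FlightNo. So (Gate, Capacity)⁺ = {FlightNo, Gate, Capacity}.
The closure contains neither all of Flight1 = {DepTime, Gate, Capacity} nor all of Flight2 = {Pilot, FlightNo, Origin, Gate, Dest, Capacity}, so the common attributes are not a superkey of either fragment. The join is lossy.

No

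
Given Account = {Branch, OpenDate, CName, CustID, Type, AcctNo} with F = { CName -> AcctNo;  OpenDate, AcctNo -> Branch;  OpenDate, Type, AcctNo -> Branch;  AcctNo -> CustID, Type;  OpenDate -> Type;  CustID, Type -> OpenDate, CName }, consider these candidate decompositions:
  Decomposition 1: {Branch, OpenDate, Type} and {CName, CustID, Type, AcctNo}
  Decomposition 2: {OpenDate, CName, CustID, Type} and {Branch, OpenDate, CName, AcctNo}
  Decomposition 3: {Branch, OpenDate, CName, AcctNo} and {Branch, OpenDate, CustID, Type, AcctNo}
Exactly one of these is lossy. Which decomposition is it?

Decomposition 1

Decomposition 1: common = {Type}, closure = {Type} → lossy.
Decomposition 2: common = {OpenDate, CName}, closure = {Branch, OpenDate, CName, CustID, Type, AcctNo} → lossless.
Decomposition 3: common = {Branch, OpenDate, AcctNo}, closure = {Branch, OpenDate, CName, CustID, Type, AcctNo} → lossless.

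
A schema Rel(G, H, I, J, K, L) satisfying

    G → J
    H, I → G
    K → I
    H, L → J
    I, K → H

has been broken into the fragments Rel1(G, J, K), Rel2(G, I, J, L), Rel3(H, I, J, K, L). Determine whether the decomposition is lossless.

Chase test. Columns are G, H, I, J, K, L; row i has aⱼ where attribute j ∈ Reli, else bᵢⱼ.
Initial tableau (one row per fragment):
  row 1: a1 b12 b13 a4 a5 b16
  row 2: a1 b22 a3 a4 b25 a6
  row 3: b31 a2 a3 a4 a5 a6
Rows 1 and 3 agree on K; apply K→I and equate their I entries.
Rows 1 and 3 agree on I, K; apply I, K→H and equate their H entries.
Rows 1 and 3 agree on H, I; apply H, I→G and equate their G entries.
Row 3 is now all distinguished symbols — the join is lossless.

Yes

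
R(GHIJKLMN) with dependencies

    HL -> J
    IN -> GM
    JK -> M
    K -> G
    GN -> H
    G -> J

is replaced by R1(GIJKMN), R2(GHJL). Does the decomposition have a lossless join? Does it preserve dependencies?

Lossless test: (GJ)⁺ = {GJ}, which is a superkey of neither fragment — lossy.
Dependency preservation: the restricted closure of {GN} across the fragments never reaches {H}, so GN → H cannot be enforced without a join — not preserved.

lossy and not dependency-preserving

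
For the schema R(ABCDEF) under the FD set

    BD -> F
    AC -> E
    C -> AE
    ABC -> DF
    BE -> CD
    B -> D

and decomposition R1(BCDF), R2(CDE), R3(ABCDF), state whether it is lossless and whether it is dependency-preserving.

lossless but not dependency-preserving

Lossless test (chase): Rows 1 and 2 agree on C; apply C→AE and equate their AE entries. Rows 1 and 3 agree on C; apply C→AE and equate their AE entries. Row 1 is now all distinguished symbols — the join is lossless.
Dependency preservation: the restricted closure of {BE} across the fragments never reaches {CD}, so BE → CD cannot be enforced without a join — not preserved.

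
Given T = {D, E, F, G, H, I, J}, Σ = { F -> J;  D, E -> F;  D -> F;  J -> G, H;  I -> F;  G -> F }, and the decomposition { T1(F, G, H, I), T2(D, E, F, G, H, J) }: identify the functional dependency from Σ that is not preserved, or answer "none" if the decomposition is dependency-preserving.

F → J lies within T2.
D, E → F lies within T2.
D → F lies within T2.
J → G, H lies within T2.
I → F lies within T1.
G → F lies within T1.
Every dependency is enforceable on the fragments, so the decomposition is dependency-preserving.

none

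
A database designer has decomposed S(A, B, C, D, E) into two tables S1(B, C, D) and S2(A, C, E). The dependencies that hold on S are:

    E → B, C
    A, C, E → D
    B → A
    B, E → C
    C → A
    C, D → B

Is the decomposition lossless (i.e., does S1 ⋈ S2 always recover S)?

Common attributes: S1 ∩ S2 = {C}.
Closure of {C}: C → A applies, adding A. So (C)⁺ = {A, C}.
The closure contains neither all of S1 = {B, C, D} nor all of S2 = {A, C, E}, so the common attributes are not a superkey of either fragment. The join is lossy.

No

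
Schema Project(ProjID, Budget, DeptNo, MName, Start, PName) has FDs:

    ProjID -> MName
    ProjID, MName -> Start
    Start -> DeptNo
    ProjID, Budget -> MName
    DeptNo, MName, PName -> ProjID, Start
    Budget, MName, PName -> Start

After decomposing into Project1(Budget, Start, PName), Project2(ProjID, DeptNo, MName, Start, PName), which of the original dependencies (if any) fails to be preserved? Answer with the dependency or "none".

Budget, MName, PName -> Start

Check Budget, MName, PName → Start: no single fragment contains all of {Budget, MName, Start, PName}, and the restricted closure of {Budget, MName, PName} across the fragments never reaches {Start}.
ProjID → MName is preserved.
ProjID, MName → Start is preserved.
Start → DeptNo is preserved.
ProjID, Budget → MName is preserved.
DeptNo, MName, PName → ProjID, Start is preserved.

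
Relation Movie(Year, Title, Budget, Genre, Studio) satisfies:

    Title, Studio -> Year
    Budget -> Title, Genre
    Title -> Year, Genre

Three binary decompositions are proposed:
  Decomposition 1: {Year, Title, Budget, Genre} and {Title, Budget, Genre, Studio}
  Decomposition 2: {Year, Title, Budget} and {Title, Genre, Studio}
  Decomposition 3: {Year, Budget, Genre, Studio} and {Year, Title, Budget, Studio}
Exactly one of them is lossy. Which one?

Decomposition 2

Decomposition 1: common = {Title, Budget, Genre}, closure = {Year, Title, Budget, Genre} → lossless.
Decomposition 2: common = {Title}, closure = {Year, Title, Genre} → lossy.
Decomposition 3: common = {Year, Budget, Studio}, closure = {Year, Title, Budget, Genre, Studio} → lossless.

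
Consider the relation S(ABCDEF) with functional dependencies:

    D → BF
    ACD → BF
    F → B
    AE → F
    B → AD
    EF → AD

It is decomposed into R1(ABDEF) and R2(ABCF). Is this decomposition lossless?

Common attributes: R1 ∩ R2 = {ABF}.
Closure of {ABF}: B → AD applies, adding D. So (ABF)⁺ = {ABDF}.
The closure contains neither all of R1 = {ABDEF} nor all of R2 = {ABCF}, so the common attributes are not a superkey of either fragment. The join is lossy.

No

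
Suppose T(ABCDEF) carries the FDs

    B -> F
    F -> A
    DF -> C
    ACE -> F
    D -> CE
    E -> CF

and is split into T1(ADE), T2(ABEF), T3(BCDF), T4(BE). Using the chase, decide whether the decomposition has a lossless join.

Chase test. Columns are ABCDEF; row i has aⱼ where attribute j ∈ Ti, else bᵢⱼ.
Initial tableau (one row per fragment):
  row 1: a1 b12 b13 a4 a5 b16
  row 2: a1 a2 b23 b24 a5 a6
  row 3: b31 a2 a3 a4 b35 a6
  row 4: b41 a2 b43 b44 a5 b46
Rows 2 and 4 agree on B; apply B→F and equate their F entries.
Rows 2 and 3 agree on F; apply F→A and equate their A entries.
Rows 2 and 4 agree on F; apply F→A and equate their A entries.
Rows 1 and 3 agree on D; apply D→CE and equate their CE entries.
Rows 1 and 2 agree on E; apply E→CF and equate their CF entries.
Rows 1 and 4 agree on E; apply E→CF and equate their CF entries.
Row 3 is now all distinguished symbols — the join is lossless.

Yes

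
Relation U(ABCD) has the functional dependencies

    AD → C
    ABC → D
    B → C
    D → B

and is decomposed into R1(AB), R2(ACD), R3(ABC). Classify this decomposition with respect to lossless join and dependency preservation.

lossy and not dependency-preserving

Lossless test (chase): Rows 1 and 3 agree on B; apply B→C and equate their C entries. Rows 1 and 3 agree on ABC; apply ABC→D and equate their D entries. No row becomes fully distinguished — the join is lossy.
Dependency preservation: the restricted closure of {ABC} across the fragments never reaches {D}, so ABC → D cannot be enforced without a join — not preserved.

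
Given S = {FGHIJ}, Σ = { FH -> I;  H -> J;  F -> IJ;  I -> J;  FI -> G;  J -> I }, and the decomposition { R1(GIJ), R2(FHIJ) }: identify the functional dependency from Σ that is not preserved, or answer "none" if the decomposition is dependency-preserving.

FI -> G

Check FI → G: no single fragment contains all of {FGI}, and the restricted closure of {FI} across the fragments never reaches {G}.
FH → I is preserved.
H → J is preserved.
F → IJ is preserved.
I → J is preserved.
J → I is preserved.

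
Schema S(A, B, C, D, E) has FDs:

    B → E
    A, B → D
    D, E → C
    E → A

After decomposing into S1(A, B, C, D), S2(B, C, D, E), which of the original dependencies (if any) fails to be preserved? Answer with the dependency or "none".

Check E → A: no single fragment contains all of {A, E}, and the restricted closure of {E} across the fragments never reaches {A}.
B → E is preserved.
A, B → D is preserved.
D, E → C is preserved.

E → A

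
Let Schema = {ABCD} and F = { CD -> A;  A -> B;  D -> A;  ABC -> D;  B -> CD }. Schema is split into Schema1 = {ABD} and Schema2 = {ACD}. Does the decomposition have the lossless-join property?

Common attributes: Schema1 ∩ Schema2 = {AD}.
Closure of {AD}: A → B applies, adding B; B → CD applies, adding C. So (AD)⁺ = {ABCD}.
This closure contains every attribute of Schema1, so Schema1 ∩ Schema2 → Schema1. The join is lossless.

Yes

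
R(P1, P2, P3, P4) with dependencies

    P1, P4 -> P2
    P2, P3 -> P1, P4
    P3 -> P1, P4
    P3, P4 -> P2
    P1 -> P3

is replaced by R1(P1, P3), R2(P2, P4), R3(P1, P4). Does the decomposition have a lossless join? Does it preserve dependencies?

Lossless test (chase): Rows 1 and 3 agree on P1; apply P1→P3 and equate their P3 entries. Rows 1 and 3 agree on P3; apply P3→P1, P4 and equate their P1, P4 entries. Rows 1 and 3 agree on P3, P4; apply P3, P4→P2 and equate their P2 entries. No row becomes fully distinguished — the join is lossy.
Dependency preservation: the restricted closure of {P1, P4} across the fragments never reaches {P2}, so P1, P4 → P2 cannot be enforced without a join — not preserved.

lossy and not dependency-preserving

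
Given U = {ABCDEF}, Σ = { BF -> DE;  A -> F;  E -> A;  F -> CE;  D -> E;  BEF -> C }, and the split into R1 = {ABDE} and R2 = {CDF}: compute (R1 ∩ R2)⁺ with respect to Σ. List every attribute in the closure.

R1 ∩ R2 = {D}.
D → E applies, adding E
E → A applies, adding A
A → F applies, adding F
F → CE applies, adding C
Closure: {ACDEF}.

ACDEF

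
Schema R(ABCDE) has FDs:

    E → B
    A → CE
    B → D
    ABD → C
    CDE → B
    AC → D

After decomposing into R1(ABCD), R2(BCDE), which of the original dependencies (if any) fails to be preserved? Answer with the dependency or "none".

A → CE

Check A → CE: no single fragment contains all of {ACE}, and the restricted closure of {A} across the fragments never reaches {CE}.
E → B is preserved.
B → D is preserved.
ABD → C is preserved.
CDE → B is preserved.
AC → D is preserved.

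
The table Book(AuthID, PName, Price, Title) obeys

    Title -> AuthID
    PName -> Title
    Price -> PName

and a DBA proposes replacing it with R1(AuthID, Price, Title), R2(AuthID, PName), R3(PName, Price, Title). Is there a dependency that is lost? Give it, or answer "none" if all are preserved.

Title → AuthID lies within R1.
PName → Title lies within R3.
Price → PName lies within R3.
Every dependency is enforceable on the fragments, so the decomposition is dependency-preserving.

none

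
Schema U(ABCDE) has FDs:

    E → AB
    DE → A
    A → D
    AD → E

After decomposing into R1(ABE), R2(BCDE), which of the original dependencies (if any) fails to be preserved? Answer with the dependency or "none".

E → AB lies within R1.
DE → A: restricted closure across fragments reaches A.
A → D: restricted closure across fragments reaches D.
AD → E: restricted closure across fragments reaches E.
Every dependency is enforceable on the fragments, so the decomposition is dependency-preserving.

none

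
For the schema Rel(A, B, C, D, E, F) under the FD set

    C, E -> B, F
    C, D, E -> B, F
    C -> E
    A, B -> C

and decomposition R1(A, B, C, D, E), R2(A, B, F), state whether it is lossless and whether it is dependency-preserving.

lossless but not dependency-preserving

Lossless test: (A, B)⁺ = {A, B, C, E, F}, which contains all of one fragment — lossless.
Dependency preservation: the restricted closure of {C, E} across the fragments never reaches {B, F}, so C, E → B, F cannot be enforced without a join — not preserved.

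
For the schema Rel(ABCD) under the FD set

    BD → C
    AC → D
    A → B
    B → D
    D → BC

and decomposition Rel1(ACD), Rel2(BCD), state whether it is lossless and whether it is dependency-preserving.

lossless and dependency-preserving

Lossless test: (CD)⁺ = {BCD}, which contains all of one fragment — lossless.
Dependency preservation: A → B is not contained in any single fragment, but the restricted closure of its left-hand side across the fragments still reaches the right-hand side; the remaining FDs each lie inside some fragment. All dependencies are preserved.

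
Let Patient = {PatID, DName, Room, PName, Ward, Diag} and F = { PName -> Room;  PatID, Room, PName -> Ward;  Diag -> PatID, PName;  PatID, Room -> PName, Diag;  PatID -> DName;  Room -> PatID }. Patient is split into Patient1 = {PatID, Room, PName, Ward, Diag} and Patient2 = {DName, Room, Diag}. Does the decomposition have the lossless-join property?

Yes

Common attributes: Patient1 ∩ Patient2 = {Room, Diag}.
Closure of {Room, Diag}: Diag → PatID, PName applies, adding PatID, PName; PatID → DName applies, adding DName; PatID, Room, PName → Ward applies, adding Ward. So (Room, Diag)⁺ = {PatID, DName, Room, PName, Ward, Diag}.
This closure contains every attribute of Patient1, so Patient1 ∩ Patient2 → Patient1. The join is lossless.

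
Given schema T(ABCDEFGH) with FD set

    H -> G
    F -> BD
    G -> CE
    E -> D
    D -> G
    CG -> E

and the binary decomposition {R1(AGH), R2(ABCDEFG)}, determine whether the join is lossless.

No

Common attributes: R1 ∩ R2 = {AG}.
Closure of {AG}: G → CE applies, adding CE; E → D applies, adding D. So (AG)⁺ = {ACDEG}.
The closure contains neither all of R1 = {AGH} nor all of R2 = {ABCDEFG}, so the common attributes are not a superkey of either fragment. The join is lossy.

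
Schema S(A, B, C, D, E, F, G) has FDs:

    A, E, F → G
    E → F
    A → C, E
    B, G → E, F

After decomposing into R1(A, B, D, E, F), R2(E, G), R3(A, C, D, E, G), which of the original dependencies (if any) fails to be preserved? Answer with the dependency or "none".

B, G → E, F

Check B, G → E, F: no single fragment contains all of {B, E, F, G}, and the restricted closure of {B, G} across the fragments never reaches {E, F}.
A, E, F → G is preserved.
E → F is preserved.
A → C, E is preserved.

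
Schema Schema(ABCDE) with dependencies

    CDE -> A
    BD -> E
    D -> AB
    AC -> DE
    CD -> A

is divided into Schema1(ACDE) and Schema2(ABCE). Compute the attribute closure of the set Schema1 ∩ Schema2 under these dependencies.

Schema1 ∩ Schema2 = {ACE}.
AC → DE applies, adding D
D → AB applies, adding B
Closure: {ABCDE}.

ABCDE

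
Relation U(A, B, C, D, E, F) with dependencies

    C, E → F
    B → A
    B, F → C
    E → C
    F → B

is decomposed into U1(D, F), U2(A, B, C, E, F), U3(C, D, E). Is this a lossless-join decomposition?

Chase test. Columns are A, B, C, D, E, F; row i has aⱼ where attribute j ∈ Ui, else bᵢⱼ.
Initial tableau (one row per fragment):
  row 1: b11 b12 b13 a4 b15 a6
  row 2: a1 a2 a3 b24 a5 a6
  row 3: b31 b32 a3 a4 a5 b36
Rows 2 and 3 agree on C, E; apply C, E→F and equate their F entries.
Rows 1 and 2 agree on F; apply F→B and equate their B entries.
Rows 1 and 3 agree on F; apply F→B and equate their B entries.
Rows 1 and 2 agree on B; apply B→A and equate their A entries.
Rows 1 and 3 agree on B; apply B→A and equate their A entries.
Rows 1 and 2 agree on B, F; apply B, F→C and equate their C entries.
Row 3 is now all distinguished symbols — the join is lossless.

Yes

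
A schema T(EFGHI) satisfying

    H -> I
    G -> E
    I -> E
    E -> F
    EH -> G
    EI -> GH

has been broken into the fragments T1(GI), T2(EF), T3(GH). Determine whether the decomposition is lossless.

Chase test. Columns are EFGHI; row i has aⱼ where attribute j ∈ Ti, else bᵢⱼ.
Initial tableau (one row per fragment):
  row 1: b11 b12 a3 b14 a5
  row 2: a1 a2 b23 b24 b25
  row 3: b31 b32 a3 a4 b35
Rows 1 and 3 agree on G; apply G→E and equate their E entries.
Rows 1 and 3 agree on E; apply E→F and equate their F entries.
No row becomes fully distinguished — the join is lossy.

No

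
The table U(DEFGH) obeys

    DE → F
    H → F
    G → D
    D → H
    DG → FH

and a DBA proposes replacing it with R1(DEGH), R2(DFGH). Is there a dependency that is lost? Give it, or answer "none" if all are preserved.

DE → F: restricted closure across fragments reaches F.
H → F lies within R2.
G → D lies within R1.
D → H lies within R1.
DG → FH lies within R2.
Every dependency is enforceable on the fragments, so the decomposition is dependency-preserving.

none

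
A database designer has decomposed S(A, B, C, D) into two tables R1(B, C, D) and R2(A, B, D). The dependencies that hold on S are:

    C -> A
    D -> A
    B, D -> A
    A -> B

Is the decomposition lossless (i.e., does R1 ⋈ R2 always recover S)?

Yes

Common attributes: R1 ∩ R2 = {B, D}.
Closure of {B, D}: D → A applies, adding A. So (B, D)⁺ = {A, B, D}.
This closure contains every attribute of R2, so R1 ∩ R2 → R2. The join is lossless.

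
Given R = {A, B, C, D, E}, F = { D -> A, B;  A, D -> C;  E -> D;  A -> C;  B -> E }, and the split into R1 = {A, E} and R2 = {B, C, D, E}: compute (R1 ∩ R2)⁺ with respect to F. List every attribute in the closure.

R1 ∩ R2 = {E}.
E → D applies, adding D
D → A, B applies, adding A, B
A, D → C applies, adding C
Closure: {A, B, C, D, E}.

A, B, C, D, E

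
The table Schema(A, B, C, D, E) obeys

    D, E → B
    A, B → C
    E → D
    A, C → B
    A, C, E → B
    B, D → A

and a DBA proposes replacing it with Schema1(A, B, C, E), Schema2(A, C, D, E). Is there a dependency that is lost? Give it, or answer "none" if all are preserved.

Check B, D → A: no single fragment contains all of {A, B, D}, and the restricted closure of {B, D} across the fragments never reaches {A}.
D, E → B is preserved.
A, B → C is preserved.
E → D is preserved.
A, C → B is preserved.
A, C, E → B is preserved.

B, D → A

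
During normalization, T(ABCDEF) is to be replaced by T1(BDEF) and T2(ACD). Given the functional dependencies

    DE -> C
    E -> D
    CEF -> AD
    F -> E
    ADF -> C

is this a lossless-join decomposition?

No

Common attributes: T1 ∩ T2 = {D}.
No dependency enlarges {D}, so (D)⁺ = {D}.
The closure contains neither all of T1 = {BDEF} nor all of T2 = {ACD}, so the common attributes are not a superkey of either fragment. The join is lossy.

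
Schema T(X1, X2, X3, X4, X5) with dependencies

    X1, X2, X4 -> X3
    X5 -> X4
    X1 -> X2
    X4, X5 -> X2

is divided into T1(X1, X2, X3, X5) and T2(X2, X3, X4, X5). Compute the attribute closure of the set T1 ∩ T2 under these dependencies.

T1 ∩ T2 = {X2, X3, X5}.
X5 → X4 applies, adding X4
Closure: {X2, X3, X4, X5}.

X2, X3, X4, X5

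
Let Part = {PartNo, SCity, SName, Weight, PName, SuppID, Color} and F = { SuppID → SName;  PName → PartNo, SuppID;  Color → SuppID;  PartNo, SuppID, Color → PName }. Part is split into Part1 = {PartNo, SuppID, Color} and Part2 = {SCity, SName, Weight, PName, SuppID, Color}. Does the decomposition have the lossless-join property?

Common attributes: Part1 ∩ Part2 = {SuppID, Color}.
Closure of {SuppID, Color}: SuppID → SName applies, adding SName. So (SuppID, Color)⁺ = {SName, SuppID, Color}.
The closure contains neither all of Part1 = {PartNo, SuppID, Color} nor all of Part2 = {SCity, SName, Weight, PName, SuppID, Color}, so the common attributes are not a superkey of either fragment. The join is lossy.

No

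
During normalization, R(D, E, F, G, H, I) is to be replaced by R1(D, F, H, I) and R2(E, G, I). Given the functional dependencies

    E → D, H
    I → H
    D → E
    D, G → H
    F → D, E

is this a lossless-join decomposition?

No

Common attributes: R1 ∩ R2 = {I}.
Closure of {I}: I → H applies, adding H. So (I)⁺ = {H, I}.
The closure contains neither all of R1 = {D, F, H, I} nor all of R2 = {E, G, I}, so the common attributes are not a superkey of either fragment. The join is lossy.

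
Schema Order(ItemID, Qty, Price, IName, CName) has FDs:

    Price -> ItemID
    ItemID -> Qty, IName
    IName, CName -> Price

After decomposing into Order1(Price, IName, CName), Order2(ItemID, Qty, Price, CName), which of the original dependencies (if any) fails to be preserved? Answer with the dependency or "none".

Check ItemID → Qty, IName: no single fragment contains all of {ItemID, Qty, IName}, and the restricted closure of {ItemID} across the fragments never reaches {Qty, IName}.
Price → ItemID is preserved.
IName, CName → Price is preserved.

ItemID -> Qty, IName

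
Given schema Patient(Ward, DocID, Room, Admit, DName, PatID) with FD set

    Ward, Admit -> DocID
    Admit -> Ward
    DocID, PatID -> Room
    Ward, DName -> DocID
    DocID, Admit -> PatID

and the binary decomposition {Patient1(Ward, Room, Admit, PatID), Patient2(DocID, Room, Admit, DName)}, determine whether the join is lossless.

Common attributes: Patient1 ∩ Patient2 = {Room, Admit}.
Closure of {Room, Admit}: Admit → Ward applies, adding Ward; Ward, Admit → DocID applies, adding DocID; DocID, Admit → PatID applies, adding PatID. So (Room, Admit)⁺ = {Ward, DocID, Room, Admit, PatID}.
This closure contains every attribute of Patient1, so Patient1 ∩ Patient2 → Patient1. The join is lossless.

Yes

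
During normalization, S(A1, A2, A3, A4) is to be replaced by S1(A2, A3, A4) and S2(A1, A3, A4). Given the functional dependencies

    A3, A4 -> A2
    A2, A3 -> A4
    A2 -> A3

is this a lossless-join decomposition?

Yes

Common attributes: S1 ∩ S2 = {A3, A4}.
Closure of {A3, A4}: A3, A4 → A2 applies, adding A2. So (A3, A4)⁺ = {A2, A3, A4}.
This closure contains every attribute of S1, so S1 ∩ S2 → S1. The join is lossless.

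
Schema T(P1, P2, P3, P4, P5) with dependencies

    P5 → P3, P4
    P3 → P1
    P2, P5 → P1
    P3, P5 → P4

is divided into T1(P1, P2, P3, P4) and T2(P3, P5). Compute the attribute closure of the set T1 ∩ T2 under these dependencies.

T1 ∩ T2 = {P3}.
P3 → P1 applies, adding P1
Closure: {P1, P3}.

P1, P3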